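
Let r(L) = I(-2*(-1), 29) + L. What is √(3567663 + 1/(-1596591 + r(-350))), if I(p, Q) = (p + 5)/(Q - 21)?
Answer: √582292323482090458215/12775521 ≈ 1888.8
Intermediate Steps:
I(p, Q) = (5 + p)/(-21 + Q)
r(L) = 7/8 + L (r(L) = (5 - 2*(-1))/(-21 + 29) + L = (5 + 2)/8 + L = (⅛)*7 + L = 7/8 + L)
√(3567663 + 1/(-1596591 + r(-350))) = √(3567663 + 1/(-1596591 + (7/8 - 350))) = √(3567663 + 1/(-1596591 - 2793/8)) = √(3567663 + 1/(-12775521/8)) = √(3567663 - 8/12775521) = √(45578753577415/12775521) = √582292323482090458215/12775521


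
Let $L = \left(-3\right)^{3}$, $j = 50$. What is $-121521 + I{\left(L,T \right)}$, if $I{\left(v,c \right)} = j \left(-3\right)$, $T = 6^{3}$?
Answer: $-121671$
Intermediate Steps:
$L = -27$
$T = 216$
$I{\left(v,c \right)} = -150$ ($I{\left(v,c \right)} = 50 \left(-3\right) = -150$)
$-121521 + I{\left(L,T \right)} = -121521 - 150 = -121671$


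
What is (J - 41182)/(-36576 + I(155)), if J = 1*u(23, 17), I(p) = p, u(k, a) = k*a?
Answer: 40791/36421 ≈ 1.1200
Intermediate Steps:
u(k, a) = a*k
J = 391 (J = 1*(17*23) = 1*391 = 391)
(J - 41182)/(-36576 + I(155)) = (391 - 41182)/(-36576 + 155) = -40791/(-36421) = -40791*(-1/36421) = 40791/36421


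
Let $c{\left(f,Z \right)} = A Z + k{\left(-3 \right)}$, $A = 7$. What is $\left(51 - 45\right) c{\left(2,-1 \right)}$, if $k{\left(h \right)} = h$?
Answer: $-60$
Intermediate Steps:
$c{\left(f,Z \right)} = -3 + 7 Z$ ($c{\left(f,Z \right)} = 7 Z - 3 = -3 + 7 Z$)
$\left(51 - 45\right) c{\left(2,-1 \right)} = \left(51 - 45\right) \left(-3 + 7 \left(-1\right)\right) = 6 \left(-3 - 7\right) = 6 \left(-10\right) = -60$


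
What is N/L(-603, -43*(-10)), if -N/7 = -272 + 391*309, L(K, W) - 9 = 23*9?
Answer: -843829/216 ≈ -3906.6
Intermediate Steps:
L(K, W) = 216 (L(K, W) = 9 + 23*9 = 9 + 207 = 216)
N = -843829 (N = -7*(-272 + 391*309) = -7*(-272 + 120819) = -7*120547 = -843829)
N/L(-603, -43*(-10)) = -843829/216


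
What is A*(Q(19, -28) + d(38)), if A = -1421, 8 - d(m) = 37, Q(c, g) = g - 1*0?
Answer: 80997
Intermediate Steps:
Q(c, g) = g (Q(c, g) = g + 0 = g)
d(m) = -29 (d(m) = 8 - 1*37 = 8 - 37 = -29)
A*(Q(19, -28) + d(38)) = -1421*(-28 - 29) = -1421*(-57) = 80997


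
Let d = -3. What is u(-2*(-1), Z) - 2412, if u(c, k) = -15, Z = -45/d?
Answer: -2427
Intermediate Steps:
Z = 15 (Z = -45/(-3) = -45*(-1/3) = 15)
u(-2*(-1), Z) - 2412 = -15 - 2412 = -2427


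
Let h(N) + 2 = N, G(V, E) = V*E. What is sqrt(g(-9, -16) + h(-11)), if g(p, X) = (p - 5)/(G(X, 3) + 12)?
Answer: I*sqrt(454)/6 ≈ 3.5512*I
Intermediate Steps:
G(V, E) = E*V
g(p, X) = (-5 + p)/(12 + 3*X) (g(p, X) = (p - 5)/(3*X + 12) = (-5 + p)/(12 + 3*X))
h(N) = -2 + N
sqrt(g(-9, -16) + h(-11)) = sqrt((-5 - 9)/(3*(4 - 16)) + (-2 - 11)) = sqrt((1/3)*(-14)/(-12) - 13) = sqrt((1/3)*(-1/12)*(-14) - 13) = sqrt(7/18 - 13) = sqrt(-227/18) = I*sqrt(454)/6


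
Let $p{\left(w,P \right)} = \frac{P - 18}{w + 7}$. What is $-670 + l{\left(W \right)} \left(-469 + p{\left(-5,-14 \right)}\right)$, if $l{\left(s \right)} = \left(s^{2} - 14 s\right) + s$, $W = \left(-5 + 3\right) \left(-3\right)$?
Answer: $19700$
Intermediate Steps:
$p{\left(w,P \right)} = \frac{-18 + P}{7 + w}$
$W = 6$ ($W = \left(-2\right) \left(-3\right) = 6$)
$l{\left(s \right)} = s^{2} - 13 s$
$-670 + l{\left(W \right)} \left(-469 + p{\left(-5,-14 \right)}\right) = -670 + 6 \left(-13 + 6\right) \left(-469 + \frac{-18 - 14}{7 - 5}\right) = -670 + 6 \left(-7\right) \left(-469 + \frac{1}{2} \left(-32\right)\right) = -670 - 42 \left(-469 + \frac{1}{2} \left(-32\right)\right) = -670 - 42 \left(-469 - 16\right) = -670 - -20370 = -670 + 20370 = 19700$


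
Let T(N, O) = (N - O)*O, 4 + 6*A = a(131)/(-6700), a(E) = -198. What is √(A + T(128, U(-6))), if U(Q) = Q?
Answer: I*√3250913901/2010 ≈ 28.367*I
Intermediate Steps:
A = -13301/20100 (A = -⅔ + (-198/(-6700))/6 = -⅔ + (-198*(-1/6700))/6 = -⅔ + (⅙)*(99/3350) = -⅔ + 33/6700 = -13301/20100 ≈ -0.66174)
T(N, O) = O*(N - O)
√(A + T(128, U(-6))) = √(-13301/20100 - 6*(128 - 1*(-6))) = √(-13301/20100 - 6*(128 + 6)) = √(-13301/20100 - 6*134) = √(-13301/20100 - 804) = √(-16173701/20100) = I*√3250913901/2010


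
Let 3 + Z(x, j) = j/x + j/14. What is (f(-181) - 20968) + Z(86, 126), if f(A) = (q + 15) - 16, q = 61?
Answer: -898723/43 ≈ -20901.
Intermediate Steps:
Z(x, j) = -3 + j/14 + j/x (Z(x, j) = -3 + (j/x + j/14) = -3 + (j/14 + j/x) = -3 + j/14 + j/x)
f(A) = 60 (f(A) = (61 + 15) - 16 = 76 - 16 = 60)
(f(-181) - 20968) + Z(86, 126) = (60 - 20968) + (-3 + (1/14)*126 + 126/86) = -20908 + (-3 + 9 + 126*(1/86)) = -20908 + (-3 + 9 + 63/43) = -20908 + 321/43 = -898723/43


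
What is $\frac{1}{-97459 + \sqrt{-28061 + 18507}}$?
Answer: $- \frac{97459}{9498266235} - \frac{i \sqrt{9554}}{9498266235} \approx -1.0261 \cdot 10^{-5} - 1.0291 \cdot 10^{-8} i$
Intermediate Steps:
$\frac{1}{-97459 + \sqrt{-28061 + 18507}} = \frac{1}{-97459 + \sqrt{-9554}} = \frac{1}{-97459 + i \sqrt{9554}}$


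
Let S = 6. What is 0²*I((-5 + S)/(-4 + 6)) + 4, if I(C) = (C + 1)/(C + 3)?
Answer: 4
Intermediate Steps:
I(C) = (1 + C)/(3 + C)
0²*I((-5 + S)/(-4 + 6)) + 4 = 0²*((1 + (-5 + 6)/(-4 + 6))/(3 + (-5 + 6)/(-4 + 6))) + 4 = 0*((1 + 1/2)/(3 + 1/2)) + 4 = 0*((1 + 1*(½))/(3 + 1*(½))) + 4 = 0*((1 + ½)/(3 + ½)) + 4 = 0*((3/2)/(7/2)) + 4 = 0*((2/7)*(3/2)) + 4 = 0*(3/7) + 4 = 0 + 4 = 4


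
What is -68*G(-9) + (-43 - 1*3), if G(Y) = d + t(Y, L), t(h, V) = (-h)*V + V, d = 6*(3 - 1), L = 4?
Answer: -3582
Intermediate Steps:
d = 12 (d = 6*2 = 12)
t(h, V) = V - V*h (t(h, V) = -V*h + V = V - V*h)
G(Y) = 16 - 4*Y (G(Y) = 12 + 4*(1 - Y) = 12 + (4 - 4*Y) = 16 - 4*Y)
-68*G(-9) + (-43 - 1*3) = -68*(16 - 4*(-9)) + (-43 - 1*3) = -68*(16 + 36) + (-43 - 3) = -68*52 - 46 = -3536 - 46 = -3582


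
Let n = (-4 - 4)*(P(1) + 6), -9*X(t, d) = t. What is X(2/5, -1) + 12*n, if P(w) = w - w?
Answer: -25922/45 ≈ -576.04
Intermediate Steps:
P(w) = 0
X(t, d) = -t/9
n = -48 (n = (-4 - 4)*(0 + 6) = -8*6 = -48)
X(2/5, -1) + 12*n = -2/(9*5) + 12*(-48) = -2/(9*5) - 576 = -1/9*2/5 - 576 = -2/45 - 576 = -25922/45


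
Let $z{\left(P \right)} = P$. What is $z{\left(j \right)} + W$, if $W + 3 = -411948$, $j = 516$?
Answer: $-411435$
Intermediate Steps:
$W = -411951$ ($W = -3 - 411948 = -411951$)
$z{\left(j \right)} + W = 516 - 411951 = -411435$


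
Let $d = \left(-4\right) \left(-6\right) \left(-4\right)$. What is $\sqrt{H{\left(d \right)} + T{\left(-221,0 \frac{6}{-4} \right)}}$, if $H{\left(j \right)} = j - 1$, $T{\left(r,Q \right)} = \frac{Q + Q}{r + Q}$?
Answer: $i \sqrt{97} \approx 9.8489 i$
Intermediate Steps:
$T{\left(r,Q \right)} = \frac{2 Q}{Q + r}$
$d = -96$ ($d = 24 \left(-4\right) = -96$)
$H{\left(j \right)} = -1 + j$ ($H{\left(j \right)} = j - 1 = -1 + j$)
$\sqrt{H{\left(d \right)} + T{\left(-221,0 \frac{6}{-4} \right)}} = \sqrt{\left(-1 - 96\right) + \frac{2 \cdot 0 \frac{6}{-4}}{0 \frac{6}{-4} - 221}} = \sqrt{-97 + \frac{2 \cdot 0 \cdot 6 \left(- \frac{1}{4}\right)}{0 \cdot 6 \left(- \frac{1}{4}\right) - 221}} = \sqrt{-97 + \frac{2 \cdot 0 \left(- \frac{3}{2}\right)}{0 \left(- \frac{3}{2}\right) - 221}} = \sqrt{-97 + 2 \cdot 0 \frac{1}{0 - 221}} = \sqrt{-97 + 2 \cdot 0 \frac{1}{-221}} = \sqrt{-97 + 2 \cdot 0 \left(- \frac{1}{221}\right)} = \sqrt{-97 + 0} = \sqrt{-97} = i \sqrt{97}$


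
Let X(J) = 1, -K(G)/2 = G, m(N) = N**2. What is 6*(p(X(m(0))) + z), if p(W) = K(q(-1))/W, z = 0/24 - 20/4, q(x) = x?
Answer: -18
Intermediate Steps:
K(G) = -2*G
z = -5 (z = 0*(1/24) - 20*1/4 = 0 - 5 = -5)
p(W) = 2/W (p(W) = (-2*(-1))/W = 2/W)
6*(p(X(m(0))) + z) = 6*(2/1 - 5) = 6*(2*1 - 5) = 6*(2 - 5) = 6*(-3) = -18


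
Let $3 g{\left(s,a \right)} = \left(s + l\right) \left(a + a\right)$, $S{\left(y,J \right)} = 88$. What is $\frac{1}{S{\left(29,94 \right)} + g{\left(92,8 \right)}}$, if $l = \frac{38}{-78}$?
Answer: $\frac{117}{67400} \approx 0.0017359$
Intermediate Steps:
$l = - \frac{19}{39}$ ($l = 38 \left(- \frac{1}{78}\right) = - \frac{19}{39} \approx -0.48718$)
$g{\left(s,a \right)} = \frac{2 a \left(- \frac{19}{39} + s\right)}{3}$ ($g{\left(s,a \right)} = \frac{\left(s - \frac{19}{39}\right) \left(a + a\right)}{3} = \frac{\left(- \frac{19}{39} + s\right) 2 a}{3} = \frac{2 a \left(- \frac{19}{39} + s\right)}{3}$)
$\frac{1}{S{\left(29,94 \right)} + g{\left(92,8 \right)}} = \frac{1}{88 + \frac{2}{117} \cdot 8 \left(-19 + 39 \cdot 92\right)} = \frac{1}{88 + \frac{2}{117} \cdot 8 \left(-19 + 3588\right)} = \frac{1}{88 + \frac{2}{117} \cdot 8 \cdot 3569} = \frac{1}{88 + \frac{57104}{117}} = \frac{1}{\frac{67400}{117}} = \frac{117}{67400}$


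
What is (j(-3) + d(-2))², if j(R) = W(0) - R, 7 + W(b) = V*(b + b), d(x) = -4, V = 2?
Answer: 64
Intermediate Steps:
W(b) = -7 + 4*b (W(b) = -7 + 2*(b + b) = -7 + 2*(2*b) = -7 + 4*b)
j(R) = -7 - R (j(R) = (-7 + 4*0) - R = (-7 + 0) - R = -7 - R)
(j(-3) + d(-2))² = ((-7 - 1*(-3)) - 4)² = ((-7 + 3) - 4)² = (-4 - 4)² = (-8)² = 64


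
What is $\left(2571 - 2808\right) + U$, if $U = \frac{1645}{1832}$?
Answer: $- \frac{432539}{1832} \approx -236.1$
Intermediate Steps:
$U = \frac{1645}{1832}$ ($U = 1645 \cdot \frac{1}{1832} = \frac{1645}{1832} \approx 0.89793$)
$\left(2571 - 2808\right) + U = \left(2571 - 2808\right) + \frac{1645}{1832} = -237 + \frac{1645}{1832} = - \frac{432539}{1832}$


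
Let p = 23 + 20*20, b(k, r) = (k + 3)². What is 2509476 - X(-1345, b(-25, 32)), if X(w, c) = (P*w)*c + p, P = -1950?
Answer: -1266901947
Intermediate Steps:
b(k, r) = (3 + k)²
p = 423 (p = 23 + 400 = 423)
X(w, c) = 423 - 1950*c*w (X(w, c) = (-1950*w)*c + 423 = -1950*c*w + 423 = 423 - 1950*c*w)
2509476 - X(-1345, b(-25, 32)) = 2509476 - (423 - 1950*(3 - 25)²*(-1345)) = 2509476 - (423 - 1950*(-22)²*(-1345)) = 2509476 - (423 - 1950*484*(-1345)) = 2509476 - (423 + 1269411000) = 2509476 - 1*1269411423 = 2509476 - 1269411423 = -1266901947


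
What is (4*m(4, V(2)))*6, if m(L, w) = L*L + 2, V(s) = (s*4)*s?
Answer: 432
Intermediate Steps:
V(s) = 4*s² (V(s) = (4*s)*s = 4*s²)
m(L, w) = 2 + L² (m(L, w) = L² + 2 = 2 + L²)
(4*m(4, V(2)))*6 = (4*(2 + 4²))*6 = (4*(2 + 16))*6 = (4*18)*6 = 72*6 = 432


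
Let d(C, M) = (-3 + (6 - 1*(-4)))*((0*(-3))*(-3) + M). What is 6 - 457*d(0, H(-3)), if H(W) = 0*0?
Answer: 6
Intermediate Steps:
H(W) = 0
d(C, M) = 7*M (d(C, M) = (-3 + (6 + 4))*(0*(-3) + M) = (-3 + 10)*(0 + M) = 7*M)
6 - 457*d(0, H(-3)) = 6 - 3199*0 = 6 - 457*0 = 6 + 0 = 6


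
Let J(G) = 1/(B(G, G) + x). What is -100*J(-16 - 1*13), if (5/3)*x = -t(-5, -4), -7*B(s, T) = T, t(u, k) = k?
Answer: -3500/229 ≈ -15.284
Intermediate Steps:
B(s, T) = -T/7
x = 12/5 (x = 3*(-1*(-4))/5 = (⅗)*4 = 12/5 ≈ 2.4000)
J(G) = 1/(12/5 - G/7) (J(G) = 1/(-G/7 + 12/5) = 1/(12/5 - G/7))
-100*J(-16 - 1*13) = -(-3500)/(-84 + 5*(-16 - 1*13)) = -(-3500)/(-84 + 5*(-16 - 13)) = -(-3500)/(-84 + 5*(-29)) = -(-3500)/(-84 - 145) = -(-3500)/(-229) = -(-3500)*(-1)/229 = -100*35/229 = -3500/229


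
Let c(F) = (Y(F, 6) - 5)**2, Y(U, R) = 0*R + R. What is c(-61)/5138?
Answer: 1/5138 ≈ 0.00019463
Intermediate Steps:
Y(U, R) = R (Y(U, R) = 0 + R = R)
c(F) = 1 (c(F) = (6 - 5)**2 = 1**2 = 1)
c(-61)/5138 = 1/5138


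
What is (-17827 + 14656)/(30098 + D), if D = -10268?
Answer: -1057/6610 ≈ -0.15991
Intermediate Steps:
(-17827 + 14656)/(30098 + D) = (-17827 + 14656)/(30098 - 10268) = -3171/19830 = -3171*1/19830 = -1057/6610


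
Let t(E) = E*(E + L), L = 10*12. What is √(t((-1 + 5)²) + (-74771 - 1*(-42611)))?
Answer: 4*I*√1874 ≈ 173.16*I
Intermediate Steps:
L = 120
t(E) = E*(120 + E) (t(E) = E*(E + 120) = E*(120 + E))
√(t((-1 + 5)²) + (-74771 - 1*(-42611))) = √((-1 + 5)²*(120 + (-1 + 5)²) + (-74771 - 1*(-42611))) = √(4²*(120 + 4²) + (-74771 + 42611)) = √(16*(120 + 16) - 32160) = √(16*136 - 32160) = √(2176 - 32160) = √(-29984) = 4*I*√1874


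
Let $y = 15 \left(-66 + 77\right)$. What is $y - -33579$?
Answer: $33744$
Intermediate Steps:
$y = 165$ ($y = 15 \cdot 11 = 165$)
$y - -33579 = 165 - -33579 = 165 + 33579 = 33744$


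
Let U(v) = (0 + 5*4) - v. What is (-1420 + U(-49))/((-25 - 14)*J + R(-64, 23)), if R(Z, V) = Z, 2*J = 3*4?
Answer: 1351/298 ≈ 4.5336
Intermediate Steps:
J = 6 (J = (3*4)/2 = (1/2)*12 = 6)
U(v) = 20 - v (U(v) = (0 + 20) - v = 20 - v)
(-1420 + U(-49))/((-25 - 14)*J + R(-64, 23)) = (-1420 + (20 - 1*(-49)))/((-25 - 14)*6 - 64) = (-1420 + (20 + 49))/(-39*6 - 64) = (-1420 + 69)/(-234 - 64) = -1351/(-298) = -1351*(-1/298) = 1351/298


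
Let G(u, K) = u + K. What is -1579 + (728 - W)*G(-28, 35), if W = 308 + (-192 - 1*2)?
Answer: 2719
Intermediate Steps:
W = 114 (W = 308 + (-192 - 2) = 308 - 194 = 114)
G(u, K) = K + u
-1579 + (728 - W)*G(-28, 35) = -1579 + (728 - 1*114)*(35 - 28) = -1579 + (728 - 114)*7 = -1579 + 614*7 = -1579 + 4298 = 2719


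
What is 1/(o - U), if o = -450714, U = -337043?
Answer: -1/113671 ≈ -8.7973e-6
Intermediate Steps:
1/(o - U) = 1/(-450714 - 1*(-337043)) = 1/(-450714 + 337043) = 1/(-113671) = -1/113671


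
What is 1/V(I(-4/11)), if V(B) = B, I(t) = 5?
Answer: ⅕ ≈ 0.20000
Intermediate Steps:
1/V(I(-4/11)) = 1/5 = ⅕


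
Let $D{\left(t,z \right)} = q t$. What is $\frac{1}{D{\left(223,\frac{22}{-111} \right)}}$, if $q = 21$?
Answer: $\frac{1}{4683} \approx 0.00021354$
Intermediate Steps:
$D{\left(t,z \right)} = 21 t$
$\frac{1}{D{\left(223,\frac{22}{-111} \right)}} = \frac{1}{21 \cdot 223} = \frac{1}{4683}$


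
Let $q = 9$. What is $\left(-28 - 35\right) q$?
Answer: $-567$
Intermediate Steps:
$\left(-28 - 35\right) q = \left(-28 - 35\right) 9 = \left(-63\right) 9 = -567$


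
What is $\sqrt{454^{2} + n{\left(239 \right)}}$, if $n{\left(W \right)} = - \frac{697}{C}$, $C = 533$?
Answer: $\frac{\sqrt{34833383}}{13} \approx 454.0$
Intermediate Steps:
$n{\left(W \right)} = - \frac{17}{13}$ ($n{\left(W \right)} = - \frac{697}{533} = \left(-697\right) \frac{1}{533} = - \frac{17}{13}$)
$\sqrt{454^{2} + n{\left(239 \right)}} = \sqrt{454^{2} - \frac{17}{13}} = \sqrt{206116 - \frac{17}{13}} = \sqrt{\frac{2679491}{13}} = \frac{\sqrt{34833383}}{13}$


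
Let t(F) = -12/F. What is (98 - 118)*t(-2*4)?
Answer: -30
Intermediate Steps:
(98 - 118)*t(-2*4) = (98 - 118)*(-12/((-2*4))) = -(-240)/(-8) = -(-240)*(-1)/8 = -20*3/2 = -30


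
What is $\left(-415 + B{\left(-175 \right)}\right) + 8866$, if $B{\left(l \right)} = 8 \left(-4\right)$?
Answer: $8419$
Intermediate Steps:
$B{\left(l \right)} = -32$
$\left(-415 + B{\left(-175 \right)}\right) + 8866 = \left(-415 - 32\right) + 8866 = -447 + 8866 = 8419$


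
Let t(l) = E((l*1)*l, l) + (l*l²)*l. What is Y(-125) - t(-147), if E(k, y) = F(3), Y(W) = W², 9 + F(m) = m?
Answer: -466933250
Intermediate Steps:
F(m) = -9 + m
E(k, y) = -6 (E(k, y) = -9 + 3 = -6)
t(l) = -6 + l⁴ (t(l) = -6 + (l*l²)*l = -6 + l³*l = -6 + l⁴)
Y(-125) - t(-147) = (-125)² - (-6 + (-147)⁴) = 15625 - (-6 + 466948881) = 15625 - 1*466948875 = 15625 - 466948875 = -466933250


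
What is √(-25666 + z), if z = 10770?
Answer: 28*I*√19 ≈ 122.05*I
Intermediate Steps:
√(-25666 + z) = √(-25666 + 10770) = √(-14896) = 28*I*√19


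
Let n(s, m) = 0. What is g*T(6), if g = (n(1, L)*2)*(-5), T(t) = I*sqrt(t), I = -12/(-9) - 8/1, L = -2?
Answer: 0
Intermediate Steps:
I = -20/3 (I = -12*(-1/9) - 8*1 = 4/3 - 8 = -20/3 ≈ -6.6667)
T(t) = -20*sqrt(t)/3
g = 0 (g = (0*2)*(-5) = 0*(-5) = 0)
g*T(6) = 0*(-20*sqrt(6)/3) = 0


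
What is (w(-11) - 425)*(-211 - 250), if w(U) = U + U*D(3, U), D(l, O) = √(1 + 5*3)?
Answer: 221280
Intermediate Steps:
D(l, O) = 4 (D(l, O) = √(1 + 15) = √16 = 4)
w(U) = 5*U (w(U) = U + U*4 = U + 4*U = 5*U)
(w(-11) - 425)*(-211 - 250) = (5*(-11) - 425)*(-211 - 250) = (-55 - 425)*(-461) = -480*(-461) = 221280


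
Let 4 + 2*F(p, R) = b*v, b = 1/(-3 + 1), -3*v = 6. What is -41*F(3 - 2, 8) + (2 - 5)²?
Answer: 141/2 ≈ 70.500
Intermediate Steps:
v = -2 (v = -⅓*6 = -2)
b = -½ (b = 1/(-2) = -½ ≈ -0.50000)
F(p, R) = -3/2 (F(p, R) = -2 + (-½*(-2))/2 = -2 + (½)*1 = -2 + ½ = -3/2)
-41*F(3 - 2, 8) + (2 - 5)² = -41*(-3/2) + (2 - 5)² = 123/2 + (-3)² = 123/2 + 9 = 141/2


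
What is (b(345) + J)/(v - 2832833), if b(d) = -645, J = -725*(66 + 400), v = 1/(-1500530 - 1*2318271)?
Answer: 1292645044495/10818025493234 ≈ 0.11949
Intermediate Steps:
v = -1/3818801 (v = 1/(-1500530 - 2318271) = 1/(-3818801) = -1/3818801 ≈ -2.6186e-7)
J = -337850 (J = -725*466 = -337850)
(b(345) + J)/(v - 2832833) = (-645 - 337850)/(-1/3818801 - 2832833) = -338495/(-10818025493234/3818801) = -338495*(-3818801/10818025493234) = 1292645044495/10818025493234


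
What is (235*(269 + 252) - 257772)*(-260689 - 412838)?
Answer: 91153123599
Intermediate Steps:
(235*(269 + 252) - 257772)*(-260689 - 412838) = (235*521 - 257772)*(-673527) = (122435 - 257772)*(-673527) = -135337*(-673527) = 91153123599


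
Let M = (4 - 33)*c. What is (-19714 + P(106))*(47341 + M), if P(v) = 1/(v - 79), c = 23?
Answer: -2760388522/3 ≈ -9.2013e+8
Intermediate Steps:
P(v) = 1/(-79 + v)
M = -667 (M = (4 - 33)*23 = -29*23 = -667)
(-19714 + P(106))*(47341 + M) = (-19714 + 1/(-79 + 106))*(47341 - 667) = (-19714 + 1/27)*46674 = -532277/27*46674 = -2760388522/3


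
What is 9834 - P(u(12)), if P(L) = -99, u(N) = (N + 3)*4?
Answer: 9933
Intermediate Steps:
u(N) = 12 + 4*N (u(N) = (3 + N)*4 = 12 + 4*N)
9834 - P(u(12)) = 9834 - 1*(-99) = 9834 + 99 = 9933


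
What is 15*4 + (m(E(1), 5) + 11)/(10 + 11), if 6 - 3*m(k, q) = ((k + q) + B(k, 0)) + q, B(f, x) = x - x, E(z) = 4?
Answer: 3805/63 ≈ 60.397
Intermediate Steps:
B(f, x) = 0
m(k, q) = 2 - 2*q/3 - k/3 (m(k, q) = 2 - (((k + q) + 0) + q)/3 = 2 - ((k + q) + q)/3 = 2 - (k + 2*q)/3 = 2 + (-2*q/3 - k/3) = 2 - 2*q/3 - k/3)
15*4 + (m(E(1), 5) + 11)/(10 + 11) = 15*4 + ((2 - 2/3*5 - 1/3*4) + 11)/(10 + 11) = 60 + ((2 - 10/3 - 4/3) + 11)/21 = 60 + (-8/3 + 11)*(1/21) = 60 + (25/3)*(1/21) = 60 + 25/63 = 3805/63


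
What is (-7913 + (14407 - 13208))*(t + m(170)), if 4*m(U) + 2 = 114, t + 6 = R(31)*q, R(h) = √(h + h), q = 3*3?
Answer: -147708 - 60426*√62 ≈ -6.2350e+5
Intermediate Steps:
q = 9
R(h) = √2*√h (R(h) = √(2*h) = √2*√h)
t = -6 + 9*√62 (t = -6 + (√2*√31)*9 = -6 + √62*9 = -6 + 9*√62 ≈ 64.866)
m(U) = 28 (m(U) = -½ + (¼)*114 = -½ + 57/2 = 28)
(-7913 + (14407 - 13208))*(t + m(170)) = (-7913 + (14407 - 13208))*((-6 + 9*√62) + 28) = (-7913 + 1199)*(22 + 9*√62) = -6714*(22 + 9*√62) = -147708 - 60426*√62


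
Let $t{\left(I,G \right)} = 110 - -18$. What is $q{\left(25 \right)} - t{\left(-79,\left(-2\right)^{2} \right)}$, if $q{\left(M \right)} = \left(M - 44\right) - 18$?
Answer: $-165$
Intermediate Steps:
$t{\left(I,G \right)} = 128$ ($t{\left(I,G \right)} = 110 + 18 = 128$)
$q{\left(M \right)} = -62 + M$ ($q{\left(M \right)} = \left(-44 + M\right) - 18 = -62 + M$)
$q{\left(25 \right)} - t{\left(-79,\left(-2\right)^{2} \right)} = \left(-62 + 25\right) - 128 = -37 - 128 = -165$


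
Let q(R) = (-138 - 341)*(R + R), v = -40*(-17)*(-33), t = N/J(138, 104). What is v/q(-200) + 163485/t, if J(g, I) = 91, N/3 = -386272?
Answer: -11985262071/925121440 ≈ -12.955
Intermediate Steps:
N = -1158816 (N = 3*(-386272) = -1158816)
t = -1158816/91 ≈ -12734.
v = -22440 (v = 680*(-33) = -22440)
q(R) = -958*R
v/q(-200) + 163485/t = -22440/((-958*(-200))) + 163485/(-1158816/91) = -22440/191600 + 163485*(-91/1158816) = -22440*1/191600 - 4959045/386272 = -561/4790 - 4959045/386272 = -11985262071/925121440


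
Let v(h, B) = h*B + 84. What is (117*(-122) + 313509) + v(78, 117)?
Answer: 308445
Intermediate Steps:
v(h, B) = 84 + B*h (v(h, B) = B*h + 84 = 84 + B*h)
(117*(-122) + 313509) + v(78, 117) = (117*(-122) + 313509) + (84 + 117*78) = (-14274 + 313509) + (84 + 9126) = 299235 + 9210 = 308445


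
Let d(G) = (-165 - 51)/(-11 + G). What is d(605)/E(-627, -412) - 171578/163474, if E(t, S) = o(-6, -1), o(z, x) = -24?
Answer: -5580337/5394642 ≈ -1.0344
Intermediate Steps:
d(G) = -216/(-11 + G)
E(t, S) = -24
d(605)/E(-627, -412) - 171578/163474 = -216/(-11 + 605)/(-24) - 171578/163474 = -216/594*(-1/24) - 171578*1/163474 = -216*1/594*(-1/24) - 85789/81737 = -4/11*(-1/24) - 85789/81737 = 1/66 - 85789/81737 = -5580337/5394642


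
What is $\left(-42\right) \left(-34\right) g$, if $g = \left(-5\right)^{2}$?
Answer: $35700$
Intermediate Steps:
$g = 25$
$\left(-42\right) \left(-34\right) g = \left(-42\right) \left(-34\right) 25 = 1428 \cdot 25 = 35700$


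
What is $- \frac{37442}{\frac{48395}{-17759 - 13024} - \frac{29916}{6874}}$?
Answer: $\frac{3961407444582}{626785729} \approx 6320.2$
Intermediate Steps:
$- \frac{37442}{\frac{48395}{-17759 - 13024} - \frac{29916}{6874}} = - \frac{37442}{\frac{48395}{-17759 - 13024} - \frac{14958}{3437}} = - \frac{37442}{\frac{48395}{-30783} - \frac{14958}{3437}} = - \frac{37442}{48395 \left(- \frac{1}{30783}\right) - \frac{14958}{3437}} = - \frac{37442}{- \frac{48395}{30783} - \frac{14958}{3437}} = - \frac{37442}{- \frac{626785729}{105801171}} = \left(-37442\right) \left(- \frac{105801171}{626785729}\right) = \frac{3961407444582}{626785729}$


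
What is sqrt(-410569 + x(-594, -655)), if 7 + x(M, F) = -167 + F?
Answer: I*sqrt(411398) ≈ 641.4*I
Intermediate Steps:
x(M, F) = -174 + F (x(M, F) = -7 + (-167 + F) = -174 + F)
sqrt(-410569 + x(-594, -655)) = sqrt(-410569 + (-174 - 655)) = sqrt(-410569 - 829) = sqrt(-411398) = I*sqrt(411398)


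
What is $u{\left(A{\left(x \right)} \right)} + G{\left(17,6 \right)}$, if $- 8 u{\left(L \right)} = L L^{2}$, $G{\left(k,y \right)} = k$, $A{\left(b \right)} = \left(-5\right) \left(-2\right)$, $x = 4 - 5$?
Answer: $-108$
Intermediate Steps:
$x = -1$
$A{\left(b \right)} = 10$
$u{\left(L \right)} = - \frac{L^{3}}{8}$ ($u{\left(L \right)} = - \frac{L L^{2}}{8} = - \frac{L^{3}}{8}$)
$u{\left(A{\left(x \right)} \right)} + G{\left(17,6 \right)} = - \frac{10^{3}}{8} + 17 = \left(- \frac{1}{8}\right) 1000 + 17 = -125 + 17 = -108$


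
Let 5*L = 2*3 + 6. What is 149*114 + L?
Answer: 84942/5 ≈ 16988.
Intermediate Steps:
L = 12/5 (L = (2*3 + 6)/5 = (6 + 6)/5 = (⅕)*12 = 12/5 ≈ 2.4000)
149*114 + L = 149*114 + 12/5 = 16986 + 12/5 = 84942/5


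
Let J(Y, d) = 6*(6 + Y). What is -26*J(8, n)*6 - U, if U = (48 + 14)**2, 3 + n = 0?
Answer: -16948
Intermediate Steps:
n = -3 (n = -3 + 0 = -3)
J(Y, d) = 36 + 6*Y
U = 3844 (U = 62**2 = 3844)
-26*J(8, n)*6 - U = -26*(36 + 6*8)*6 - 1*3844 = -26*(36 + 48)*6 - 3844 = -26*84*6 - 3844 = -2184*6 - 3844 = -13104 - 3844 = -16948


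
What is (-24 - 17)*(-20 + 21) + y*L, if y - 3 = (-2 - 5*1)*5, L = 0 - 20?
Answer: 599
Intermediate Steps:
L = -20
y = -32 (y = 3 + (-2 - 5*1)*5 = 3 + (-2 - 5)*5 = 3 - 7*5 = 3 - 35 = -32)
(-24 - 17)*(-20 + 21) + y*L = (-24 - 17)*(-20 + 21) - 32*(-20) = -41*1 + 640 = -41 + 640 = 599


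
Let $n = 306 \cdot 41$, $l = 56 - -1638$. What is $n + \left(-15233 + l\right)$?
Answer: $-993$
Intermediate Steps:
$l = 1694$ ($l = 56 + 1638 = 1694$)
$n = 12546$
$n + \left(-15233 + l\right) = 12546 + \left(-15233 + 1694\right) = 12546 - 13539 = -993$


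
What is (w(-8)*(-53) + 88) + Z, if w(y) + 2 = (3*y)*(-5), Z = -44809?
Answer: -50975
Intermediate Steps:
w(y) = -2 - 15*y (w(y) = -2 + (3*y)*(-5) = -2 - 15*y)
(w(-8)*(-53) + 88) + Z = ((-2 - 15*(-8))*(-53) + 88) - 44809 = ((-2 + 120)*(-53) + 88) - 44809 = (118*(-53) + 88) - 44809 = (-6254 + 88) - 44809 = -6166 - 44809 = -50975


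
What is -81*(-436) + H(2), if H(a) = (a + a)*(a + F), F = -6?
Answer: 35300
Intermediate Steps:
H(a) = 2*a*(-6 + a) (H(a) = (a + a)*(a - 6) = (2*a)*(-6 + a) = 2*a*(-6 + a))
-81*(-436) + H(2) = -81*(-436) + 2*2*(-6 + 2) = 35316 + 2*2*(-4) = 35316 - 16 = 35300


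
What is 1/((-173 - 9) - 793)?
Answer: -1/975 ≈ -0.0010256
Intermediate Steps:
1/((-173 - 9) - 793) = 1/(-182 - 793) = 1/(-975) = -1/975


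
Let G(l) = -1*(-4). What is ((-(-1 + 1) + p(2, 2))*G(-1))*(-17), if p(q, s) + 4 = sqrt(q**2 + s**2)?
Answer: 272 - 136*sqrt(2) ≈ 79.667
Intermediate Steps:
G(l) = 4
p(q, s) = -4 + sqrt(q**2 + s**2)
((-(-1 + 1) + p(2, 2))*G(-1))*(-17) = ((-(-1 + 1) + (-4 + sqrt(2**2 + 2**2)))*4)*(-17) = ((-1*0 + (-4 + sqrt(4 + 4)))*4)*(-17) = ((0 + (-4 + sqrt(8)))*4)*(-17) = ((0 + (-4 + 2*sqrt(2)))*4)*(-17) = ((-4 + 2*sqrt(2))*4)*(-17) = (-16 + 8*sqrt(2))*(-17) = 272 - 136*sqrt(2)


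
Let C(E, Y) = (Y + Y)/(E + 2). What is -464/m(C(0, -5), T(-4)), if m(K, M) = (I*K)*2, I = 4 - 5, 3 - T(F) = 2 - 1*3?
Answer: -232/5 ≈ -46.400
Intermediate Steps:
T(F) = 4 (T(F) = 3 - (2 - 1*3) = 3 - (2 - 3) = 3 - 1*(-1) = 3 + 1 = 4)
I = -1
C(E, Y) = 2*Y/(2 + E) (C(E, Y) = (2*Y)/(2 + E) = 2*Y/(2 + E))
m(K, M) = -2*K (m(K, M) = -K*2 = -2*K)
-464/m(C(0, -5), T(-4)) = -464/((-4*(-5)/(2 + 0))) = -464/((-4*(-5)/2)) = -464/((-2*(-5))) = -464/10 = -464*⅒ = -232/5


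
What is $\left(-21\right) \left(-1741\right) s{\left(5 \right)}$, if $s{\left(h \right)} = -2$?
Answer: $-73122$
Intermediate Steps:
$\left(-21\right) \left(-1741\right) s{\left(5 \right)} = \left(-21\right) \left(-1741\right) \left(-2\right) = 36561 \left(-2\right) = -73122$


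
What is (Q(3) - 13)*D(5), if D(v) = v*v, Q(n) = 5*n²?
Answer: 800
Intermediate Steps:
D(v) = v²
(Q(3) - 13)*D(5) = (5*3² - 13)*5² = (5*9 - 13)*25 = (45 - 13)*25 = 32*25 = 800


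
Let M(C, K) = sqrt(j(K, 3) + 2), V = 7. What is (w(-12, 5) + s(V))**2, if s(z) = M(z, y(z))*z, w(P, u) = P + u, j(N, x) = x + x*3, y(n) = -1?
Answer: 735 - 98*sqrt(14) ≈ 368.32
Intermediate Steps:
j(N, x) = 4*x (j(N, x) = x + 3*x = 4*x)
M(C, K) = sqrt(14) (M(C, K) = sqrt(4*3 + 2) = sqrt(12 + 2) = sqrt(14))
s(z) = z*sqrt(14) (s(z) = sqrt(14)*z = z*sqrt(14))
(w(-12, 5) + s(V))**2 = ((-12 + 5) + 7*sqrt(14))**2 = (-7 + 7*sqrt(14))**2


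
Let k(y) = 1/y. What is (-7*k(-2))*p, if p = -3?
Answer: -21/2 ≈ -10.500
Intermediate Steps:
(-7*k(-2))*p = -7/(-2)*(-3) = -7*(-½)*(-3) = (7/2)*(-3) = -21/2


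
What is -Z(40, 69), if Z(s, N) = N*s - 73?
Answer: -2687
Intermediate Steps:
Z(s, N) = -73 + N*s
-Z(40, 69) = -(-73 + 69*40) = -(-73 + 2760) = -1*2687 = -2687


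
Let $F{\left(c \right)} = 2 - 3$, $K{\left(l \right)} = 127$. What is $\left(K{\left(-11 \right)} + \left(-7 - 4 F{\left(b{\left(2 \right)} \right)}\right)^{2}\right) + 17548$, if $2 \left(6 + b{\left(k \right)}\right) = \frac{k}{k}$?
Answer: $17684$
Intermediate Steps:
$b{\left(k \right)} = - \frac{11}{2}$ ($b{\left(k \right)} = -6 + \frac{k \frac{1}{k}}{2} = -6 + \frac{1}{2} \cdot 1 = -6 + \frac{1}{2} = - \frac{11}{2}$)
$F{\left(c \right)} = -1$
$\left(K{\left(-11 \right)} + \left(-7 - 4 F{\left(b{\left(2 \right)} \right)}\right)^{2}\right) + 17548 = \left(127 + \left(-7 - -4\right)^{2}\right) + 17548 = \left(127 + \left(-7 + 4\right)^{2}\right) + 17548 = \left(127 + \left(-3\right)^{2}\right) + 17548 = \left(127 + 9\right) + 17548 = 136 + 17548 = 17684$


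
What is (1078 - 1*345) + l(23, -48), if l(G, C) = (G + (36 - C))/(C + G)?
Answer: 18218/25 ≈ 728.72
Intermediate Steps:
l(G, C) = (36 + G - C)/(C + G)
(1078 - 1*345) + l(23, -48) = (1078 - 1*345) + (36 + 23 - 1*(-48))/(-48 + 23) = (1078 - 345) + (36 + 23 + 48)/(-25) = 733 - 1/25*107 = 733 - 107/25 = 18218/25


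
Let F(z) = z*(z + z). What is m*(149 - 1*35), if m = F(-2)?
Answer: 912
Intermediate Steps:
F(z) = 2*z² (F(z) = z*(2*z) = 2*z²)
m = 8 (m = 2*(-2)² = 2*4 = 8)
m*(149 - 1*35) = 8*(149 - 1*35) = 8*(149 - 35) = 8*114 = 912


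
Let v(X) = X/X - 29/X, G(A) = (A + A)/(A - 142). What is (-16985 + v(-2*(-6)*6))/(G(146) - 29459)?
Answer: 1222877/2115792 ≈ 0.57798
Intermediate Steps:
G(A) = 2*A/(-142 + A) (G(A) = (2*A)/(-142 + A) = 2*A/(-142 + A))
v(X) = 1 - 29/X
(-16985 + v(-2*(-6)*6))/(G(146) - 29459) = (-16985 + (-29 - 2*(-6)*6)/((-2*(-6)*6)))/(2*146/(-142 + 146) - 29459) = (-16985 + (-29 + 12*6)/((12*6)))/(2*146/4 - 29459) = (-16985 + (-29 + 72)/72)/(2*146*(¼) - 29459) = (-16985 + (1/72)*43)/(73 - 29459) = (-16985 + 43/72)/(-29386) = -1222877/72*(-1/29386) = 1222877/2115792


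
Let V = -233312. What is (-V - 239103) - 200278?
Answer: -206069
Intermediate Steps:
(-V - 239103) - 200278 = (-1*(-233312) - 239103) - 200278 = (233312 - 239103) - 200278 = -5791 - 200278 = -206069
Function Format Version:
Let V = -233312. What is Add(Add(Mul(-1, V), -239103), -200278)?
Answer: -206069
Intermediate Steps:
Add(Add(Mul(-1, V), -239103), -200278) = Add(Add(Mul(-1, -233312), -239103), -200278) = Add(Add(233312, -239103), -200278) = Add(-5791, -200278) = -206069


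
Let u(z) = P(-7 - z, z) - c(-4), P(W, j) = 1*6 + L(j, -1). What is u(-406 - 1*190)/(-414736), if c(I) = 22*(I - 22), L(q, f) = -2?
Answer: -36/25921 ≈ -0.0013888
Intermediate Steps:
c(I) = -484 + 22*I (c(I) = 22*(-22 + I) = -484 + 22*I)
P(W, j) = 4 (P(W, j) = 1*6 - 2 = 6 - 2 = 4)
u(z) = 576 (u(z) = 4 - (-484 + 22*(-4)) = 4 - (-484 - 88) = 4 - 1*(-572) = 4 + 572 = 576)
u(-406 - 1*190)/(-414736) = 576/(-414736) = 576*(-1/414736) = -36/25921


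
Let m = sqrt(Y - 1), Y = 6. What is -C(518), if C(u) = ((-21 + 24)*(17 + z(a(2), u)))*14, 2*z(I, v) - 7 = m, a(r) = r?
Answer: -861 - 21*sqrt(5) ≈ -907.96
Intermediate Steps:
m = sqrt(5) (m = sqrt(6 - 1) = sqrt(5) ≈ 2.2361)
z(I, v) = 7/2 + sqrt(5)/2
C(u) = 861 + 21*sqrt(5) (C(u) = ((-21 + 24)*(17 + (7/2 + sqrt(5)/2)))*14 = (3*(41/2 + sqrt(5)/2))*14 = (123/2 + 3*sqrt(5)/2)*14 = 861 + 21*sqrt(5))
-C(518) = -(861 + 21*sqrt(5)) = -861 - 21*sqrt(5)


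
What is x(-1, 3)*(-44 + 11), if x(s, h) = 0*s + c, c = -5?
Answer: 165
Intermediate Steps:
x(s, h) = -5 (x(s, h) = 0*s - 5 = 0 - 5 = -5)
x(-1, 3)*(-44 + 11) = -5*(-44 + 11) = -5*(-33) = 165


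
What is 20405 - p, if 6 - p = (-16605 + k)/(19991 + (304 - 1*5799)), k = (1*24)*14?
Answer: 98562545/4832 ≈ 20398.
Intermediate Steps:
k = 336 (k = 24*14 = 336)
p = 34415/4832 (p = 6 - (-16605 + 336)/(19991 + (304 - 1*5799)) = 6 - (-16269)/(19991 + (304 - 5799)) = 6 - (-16269)/(19991 - 5495) = 6 - (-16269)/14496 = 6 - 1*(-5423/4832) = 6 + 5423/4832 = 34415/4832 ≈ 7.1223)
20405 - p = 20405 - 1*34415/4832 = 20405 - 34415/4832 = 98562545/4832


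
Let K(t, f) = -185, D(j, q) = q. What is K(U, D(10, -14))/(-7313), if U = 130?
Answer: 185/7313 ≈ 0.025297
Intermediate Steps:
K(U, D(10, -14))/(-7313) = -185/(-7313) = -185*(-1/7313) = 185/7313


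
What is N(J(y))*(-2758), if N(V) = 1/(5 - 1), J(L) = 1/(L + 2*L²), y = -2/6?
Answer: -1379/2 ≈ -689.50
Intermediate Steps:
y = -⅓ (y = -2*⅙ = -⅓ ≈ -0.33333)
N(V) = ¼ (N(V) = 1/4 = ¼)
N(J(y))*(-2758) = (¼)*(-2758) = -1379/2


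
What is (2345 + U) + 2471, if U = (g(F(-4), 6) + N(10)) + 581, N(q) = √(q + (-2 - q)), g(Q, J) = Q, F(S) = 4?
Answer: 5401 + I*√2 ≈ 5401.0 + 1.4142*I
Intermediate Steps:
N(q) = I*√2 (N(q) = √(-2) = I*√2)
U = 585 + I*√2 (U = (4 + I*√2) + 581 = 585 + I*√2 ≈ 585.0 + 1.4142*I)
(2345 + U) + 2471 = (2345 + (585 + I*√2)) + 2471 = (2930 + I*√2) + 2471 = 5401 + I*√2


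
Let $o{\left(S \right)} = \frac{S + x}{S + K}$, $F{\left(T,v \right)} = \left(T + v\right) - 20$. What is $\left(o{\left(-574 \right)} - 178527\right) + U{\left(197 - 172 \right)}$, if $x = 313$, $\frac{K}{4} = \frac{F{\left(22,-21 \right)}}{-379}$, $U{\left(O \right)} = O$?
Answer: $- \frac{12939577007}{72490} \approx -1.785 \cdot 10^{5}$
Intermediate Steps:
$F{\left(T,v \right)} = -20 + T + v$
$K = \frac{76}{379}$ ($K = 4 \frac{-20 + 22 - 21}{-379} = 4 \left(\left(-19\right) \left(- \frac{1}{379}\right)\right) = 4 \cdot \frac{19}{379} = \frac{76}{379} \approx 0.20053$)
$o{\left(S \right)} = \frac{313 + S}{\frac{76}{379} + S}$ ($o{\left(S \right)} = \frac{S + 313}{S + \frac{76}{379}} = \frac{313 + S}{\frac{76}{379} + S}$)
$\left(o{\left(-574 \right)} - 178527\right) + U{\left(197 - 172 \right)} = \left(\frac{379 \left(313 - 574\right)}{76 + 379 \left(-574\right)} - 178527\right) + \left(197 - 172\right) = \left(379 \frac{1}{76 - 217546} \left(-261\right) - 178527\right) + \left(197 - 172\right) = \left(379 \frac{1}{-217470} \left(-261\right) - 178527\right) + 25 = \left(379 \left(- \frac{1}{217470}\right) \left(-261\right) - 178527\right) + 25 = \left(\frac{32973}{72490} - 178527\right) + 25 = - \frac{12941389257}{72490} + 25 = - \frac{12939577007}{72490}$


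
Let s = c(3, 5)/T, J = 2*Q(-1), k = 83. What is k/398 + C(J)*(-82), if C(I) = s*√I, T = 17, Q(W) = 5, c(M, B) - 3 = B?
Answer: 83/398 - 656*√10/17 ≈ -121.82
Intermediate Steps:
c(M, B) = 3 + B
J = 10 (J = 2*5 = 10)
s = 8/17 (s = (3 + 5)/17 = 8*(1/17) = 8/17 ≈ 0.47059)
C(I) = 8*√I/17
k/398 + C(J)*(-82) = 83/398 + (8*√10/17)*(-82) = 83*(1/398) - 656*√10/17 = 83/398 - 656*√10/17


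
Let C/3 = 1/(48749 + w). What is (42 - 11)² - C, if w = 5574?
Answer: 52204400/54323 ≈ 961.00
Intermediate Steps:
C = 3/54323 (C = 3/(48749 + 5574) = 3/54323 ≈ 5.5225e-5)
(42 - 11)² - C = (42 - 11)² - 1*3/54323 = 31² - 3/54323 = 961 - 3/54323 = 52204400/54323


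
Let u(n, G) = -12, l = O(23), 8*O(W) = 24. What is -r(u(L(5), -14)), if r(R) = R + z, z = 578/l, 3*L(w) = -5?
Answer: -542/3 ≈ -180.67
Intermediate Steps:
O(W) = 3 (O(W) = (1/8)*24 = 3)
l = 3
L(w) = -5/3 (L(w) = (1/3)*(-5) = -5/3)
z = 578/3 ≈ 192.67
r(R) = 578/3 + R (r(R) = R + 578/3 = 578/3 + R)
-r(u(L(5), -14)) = -(578/3 - 12) = -1*542/3 = -542/3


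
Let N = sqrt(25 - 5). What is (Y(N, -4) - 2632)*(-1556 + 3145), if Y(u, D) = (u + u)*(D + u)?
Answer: -4118688 - 25424*sqrt(5) ≈ -4.1755e+6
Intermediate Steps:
N = 2*sqrt(5) (N = sqrt(20) = 2*sqrt(5) ≈ 4.4721)
Y(u, D) = 2*u*(D + u) (Y(u, D) = (2*u)*(D + u) = 2*u*(D + u))
(Y(N, -4) - 2632)*(-1556 + 3145) = (2*(2*sqrt(5))*(-4 + 2*sqrt(5)) - 2632)*(-1556 + 3145) = (4*sqrt(5)*(-4 + 2*sqrt(5)) - 2632)*1589 = (-2632 + 4*sqrt(5)*(-4 + 2*sqrt(5)))*1589 = -4182248 + 6356*sqrt(5)*(-4 + 2*sqrt(5))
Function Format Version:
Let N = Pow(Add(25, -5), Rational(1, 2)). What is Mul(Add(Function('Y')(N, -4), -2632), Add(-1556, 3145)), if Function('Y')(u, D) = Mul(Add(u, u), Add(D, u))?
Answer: Add(-4118688, Mul(-25424, Pow(5, Rational(1, 2)))) ≈ -4.1755e+6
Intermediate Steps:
N = Mul(2, Pow(5, Rational(1, 2))) (N = Pow(20, Rational(1, 2)) = Mul(2, Pow(5, Rational(1, 2))) ≈ 4.4721)
Function('Y')(u, D) = Mul(2, u, Add(D, u)) (Function('Y')(u, D) = Mul(Mul(2, u), Add(D, u)) = Mul(2, u, Add(D, u)))
Mul(Add(Function('Y')(N, -4), -2632), Add(-1556, 3145)) = Mul(Add(Mul(2, Mul(2, Pow(5, Rational(1, 2))), Add(-4, Mul(2, Pow(5, Rational(1, 2))))), -2632), Add(-1556, 3145)) = Mul(Add(Mul(4, Pow(5, Rational(1, 2)), Add(-4, Mul(2, Pow(5, Rational(1, 2))))), -2632), 1589) = Mul(Add(-2632, Mul(4, Pow(5, Rational(1, 2)), Add(-4, Mul(2, Pow(5, Rational(1, 2)))))), 1589) = Add(-4182248, Mul(6356, Pow(5, Rational(1, 2)), Add(-4, Mul(2, Pow(5, Rational(1, 2))))))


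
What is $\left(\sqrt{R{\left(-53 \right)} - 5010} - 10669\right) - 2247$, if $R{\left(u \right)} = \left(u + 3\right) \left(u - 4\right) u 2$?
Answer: $-12916 + i \sqrt{307110} \approx -12916.0 + 554.17 i$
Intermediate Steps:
$R{\left(u \right)} = 2 u \left(-4 + u\right) \left(3 + u\right)$ ($R{\left(u \right)} = \left(3 + u\right) \left(-4 + u\right) u 2 = \left(-4 + u\right) \left(3 + u\right) u 2 = u \left(-4 + u\right) \left(3 + u\right) 2 = 2 u \left(-4 + u\right) \left(3 + u\right)$)
$\left(\sqrt{R{\left(-53 \right)} - 5010} - 10669\right) - 2247 = \left(\sqrt{2 \left(-53\right) \left(-12 + \left(-53\right)^{2} - -53\right) - 5010} - 10669\right) - 2247 = \left(\sqrt{2 \left(-53\right) \left(-12 + 2809 + 53\right) - 5010} - 10669\right) - 2247 = \left(\sqrt{2 \left(-53\right) 2850 - 5010} - 10669\right) - 2247 = \left(\sqrt{-302100 - 5010} - 10669\right) - 2247 = \left(\sqrt{-307110} - 10669\right) - 2247 = \left(i \sqrt{307110} - 10669\right) - 2247 = \left(-10669 + i \sqrt{307110}\right) - 2247 = -12916 + i \sqrt{307110}$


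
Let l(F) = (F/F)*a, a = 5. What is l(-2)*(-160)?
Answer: -800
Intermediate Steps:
l(F) = 5 (l(F) = (F/F)*5 = 1*5 = 5)
l(-2)*(-160) = 5*(-160) = -800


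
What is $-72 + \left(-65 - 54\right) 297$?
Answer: $-35415$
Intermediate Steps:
$-72 + \left(-65 - 54\right) 297 = -72 - 35343 = -35415$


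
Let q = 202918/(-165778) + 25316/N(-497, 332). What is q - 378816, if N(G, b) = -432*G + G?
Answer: -6726050765186857/17755404023 ≈ -3.7882e+5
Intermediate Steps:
N(G, b) = -431*G
q = -19634810089/17755404023 (q = 202918/(-165778) + 25316/((-431*(-497))) = 202918*(-1/165778) + 25316/214207 = -101459/82889 + 25316*(1/214207) = -101459/82889 + 25316/214207 = -19634810089/17755404023 ≈ -1.1059)
q - 378816 = -19634810089/17755404023 - 378816 = -6726050765186857/17755404023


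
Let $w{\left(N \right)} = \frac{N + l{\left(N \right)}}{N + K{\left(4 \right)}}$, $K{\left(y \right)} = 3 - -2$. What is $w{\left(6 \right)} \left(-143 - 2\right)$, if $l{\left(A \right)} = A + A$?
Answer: $- \frac{2610}{11} \approx -237.27$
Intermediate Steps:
$l{\left(A \right)} = 2 A$
$K{\left(y \right)} = 5$ ($K{\left(y \right)} = 3 + 2 = 5$)
$w{\left(N \right)} = \frac{3 N}{5 + N}$ ($w{\left(N \right)} = \frac{N + 2 N}{N + 5} = \frac{3 N}{5 + N}$)
$w{\left(6 \right)} \left(-143 - 2\right) = 3 \cdot 6 \frac{1}{5 + 6} \left(-143 - 2\right) = 3 \cdot 6 \cdot \frac{1}{11} \left(-145\right) = \frac{18}{11} \left(-145\right) = - \frac{2610}{11}$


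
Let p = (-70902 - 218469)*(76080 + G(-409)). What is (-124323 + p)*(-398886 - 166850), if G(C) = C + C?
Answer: 12321031127315400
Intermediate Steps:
G(C) = 2*C
p = -21778640202 (p = (-70902 - 218469)*(76080 + 2*(-409)) = -289371*(76080 - 818) = -289371*75262 = -21778640202)
(-124323 + p)*(-398886 - 166850) = (-124323 - 21778640202)*(-398886 - 166850) = -21778764525*(-565736) = 12321031127315400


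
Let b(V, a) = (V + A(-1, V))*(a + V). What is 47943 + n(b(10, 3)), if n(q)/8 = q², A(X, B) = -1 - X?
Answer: 183143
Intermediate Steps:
b(V, a) = V*(V + a) (b(V, a) = (V + (-1 - 1*(-1)))*(a + V) = (V + (-1 + 1))*(V + a) = (V + 0)*(V + a) = V*(V + a))
n(q) = 8*q²
47943 + n(b(10, 3)) = 47943 + 8*(10*(10 + 3))² = 47943 + 8*(10*13)² = 47943 + 8*130² = 47943 + 8*16900 = 47943 + 135200 = 183143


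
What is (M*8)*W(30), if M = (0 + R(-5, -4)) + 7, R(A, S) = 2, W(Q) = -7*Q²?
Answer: -453600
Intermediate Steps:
M = 9 (M = (0 + 2) + 7 = 2 + 7 = 9)
(M*8)*W(30) = (9*8)*(-7*30²) = 72*(-7*900) = 72*(-6300) = -453600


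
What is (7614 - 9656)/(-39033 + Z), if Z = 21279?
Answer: 1021/8877 ≈ 0.11502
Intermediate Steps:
(7614 - 9656)/(-39033 + Z) = (7614 - 9656)/(-39033 + 21279) = -2042/(-17754) = -2042*(-1/17754) = 1021/8877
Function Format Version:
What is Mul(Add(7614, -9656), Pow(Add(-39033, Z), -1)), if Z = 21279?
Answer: Rational(1021, 8877) ≈ 0.11502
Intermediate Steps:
Mul(Add(7614, -9656), Pow(Add(-39033, Z), -1)) = Mul(Add(7614, -9656), Pow(Add(-39033, 21279), -1)) = Mul(-2042, Pow(-17754, -1)) = Mul(-2042, Rational(-1, 17754)) = Rational(1021, 8877)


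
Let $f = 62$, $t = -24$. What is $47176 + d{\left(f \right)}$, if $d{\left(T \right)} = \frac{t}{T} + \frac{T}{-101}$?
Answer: $\frac{147704922}{3131} \approx 47175.0$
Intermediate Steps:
$d{\left(T \right)} = - \frac{24}{T} - \frac{T}{101}$ ($d{\left(T \right)} = - \frac{24}{T} + \frac{T}{-101} = - \frac{24}{T} + T \left(- \frac{1}{101}\right) = - \frac{24}{T} - \frac{T}{101}$)
$47176 + d{\left(f \right)} = 47176 - \left(\frac{62}{101} + \frac{24}{62}\right) = 47176 - \frac{3134}{3131} = \frac{147704922}{3131}$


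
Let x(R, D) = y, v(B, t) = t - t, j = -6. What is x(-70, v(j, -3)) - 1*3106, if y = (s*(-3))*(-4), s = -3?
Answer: -3142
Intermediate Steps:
v(B, t) = 0
y = -36 (y = -3*(-3)*(-4) = 9*(-4) = -36)
x(R, D) = -36
x(-70, v(j, -3)) - 1*3106 = -36 - 1*3106 = -36 - 3106 = -3142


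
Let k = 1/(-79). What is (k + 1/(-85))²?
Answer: 26896/45091225 ≈ 0.00059648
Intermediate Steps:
k = -1/79 ≈ -0.012658
(k + 1/(-85))² = (-1/79 + 1/(-85))² = (-1/79 - 1/85)² = (-164/6715)² = 26896/45091225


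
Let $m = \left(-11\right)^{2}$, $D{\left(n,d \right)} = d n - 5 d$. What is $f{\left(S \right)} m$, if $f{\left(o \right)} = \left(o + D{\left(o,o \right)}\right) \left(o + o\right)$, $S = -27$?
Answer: $-5468958$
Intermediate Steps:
$D{\left(n,d \right)} = - 5 d + d n$
$f{\left(o \right)} = 2 o \left(o + o \left(-5 + o\right)\right)$ ($f{\left(o \right)} = \left(o + o \left(-5 + o\right)\right) \left(o + o\right) = \left(o + o \left(-5 + o\right)\right) 2 o = 2 o \left(o + o \left(-5 + o\right)\right)$)
$m = 121$
$f{\left(S \right)} m = 2 \left(-27\right)^{2} \left(-4 - 27\right) 121 = 2 \cdot 729 \left(-31\right) 121 = \left(-45198\right) 121 = -5468958$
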